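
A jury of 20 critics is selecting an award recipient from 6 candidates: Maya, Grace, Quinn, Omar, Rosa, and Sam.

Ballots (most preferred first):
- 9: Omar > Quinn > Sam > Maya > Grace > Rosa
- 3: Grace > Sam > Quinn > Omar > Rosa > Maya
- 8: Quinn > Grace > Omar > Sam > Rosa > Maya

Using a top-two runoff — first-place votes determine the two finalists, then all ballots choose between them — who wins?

Round 1 first-place votes: Maya 0, Grace 3, Quinn 8, Omar 9, Rosa 0, Sam 0. Omar and Quinn advance.
Runoff: Omar is ranked above Quinn on 9 ballots, Quinn above Omar on 11.

Quinn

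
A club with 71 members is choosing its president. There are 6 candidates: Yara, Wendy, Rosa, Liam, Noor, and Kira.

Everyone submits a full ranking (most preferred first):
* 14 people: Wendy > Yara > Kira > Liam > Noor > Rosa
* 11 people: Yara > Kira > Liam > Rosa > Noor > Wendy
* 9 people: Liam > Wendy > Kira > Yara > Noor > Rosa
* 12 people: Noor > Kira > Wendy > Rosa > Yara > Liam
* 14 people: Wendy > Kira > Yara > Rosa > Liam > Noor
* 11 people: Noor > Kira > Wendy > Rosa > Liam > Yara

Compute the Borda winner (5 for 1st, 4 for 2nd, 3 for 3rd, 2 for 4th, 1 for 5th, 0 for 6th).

Yara: 14×4 + 11×5 + 9×2 + 12×1 + 14×3 + 11×0 = 183
Wendy: 14×5 + 11×0 + 9×4 + 12×3 + 14×5 + 11×3 = 245
Rosa: 14×0 + 11×2 + 9×0 + 12×2 + 14×2 + 11×2 = 96
Liam: 14×2 + 11×3 + 9×5 + 12×0 + 14×1 + 11×1 = 131
Noor: 14×1 + 11×1 + 9×1 + 12×5 + 14×0 + 11×5 = 149
Kira: 14×3 + 11×4 + 9×3 + 12×4 + 14×4 + 11×4 = 261

Kira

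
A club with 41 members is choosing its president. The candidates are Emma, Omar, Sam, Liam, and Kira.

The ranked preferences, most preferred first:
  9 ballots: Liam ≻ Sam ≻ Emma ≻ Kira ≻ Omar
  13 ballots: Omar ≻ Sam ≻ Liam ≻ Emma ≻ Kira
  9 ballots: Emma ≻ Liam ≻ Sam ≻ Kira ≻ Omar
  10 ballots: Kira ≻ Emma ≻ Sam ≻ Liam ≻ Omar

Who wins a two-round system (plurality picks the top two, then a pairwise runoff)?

Kira

Round 1 first-place votes: Emma 9, Omar 13, Sam 0, Liam 9, Kira 10. Omar and Kira advance.
Runoff: Omar is ranked above Kira on 13 ballots, Kira above Omar on 28.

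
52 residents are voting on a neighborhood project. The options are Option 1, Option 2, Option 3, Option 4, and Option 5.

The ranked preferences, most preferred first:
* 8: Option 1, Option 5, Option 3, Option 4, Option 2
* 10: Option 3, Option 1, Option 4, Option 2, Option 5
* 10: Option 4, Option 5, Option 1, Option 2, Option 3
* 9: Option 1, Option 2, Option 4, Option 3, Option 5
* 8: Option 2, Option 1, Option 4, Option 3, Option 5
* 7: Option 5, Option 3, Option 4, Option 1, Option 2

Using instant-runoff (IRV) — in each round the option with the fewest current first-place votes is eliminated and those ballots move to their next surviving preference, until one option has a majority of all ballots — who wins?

Option 1

Round 1: Option 1 17, Option 2 8, Option 3 10, Option 4 10, Option 5 7. Option 5 eliminated.
Round 2: Option 1 17, Option 2 8, Option 3 17, Option 4 10. Option 2 eliminated.
Round 3: Option 1 25, Option 3 17, Option 4 10. Option 4 eliminated.
Round 4: Option 1 35, Option 3 17. Option 1 has a majority (≥27).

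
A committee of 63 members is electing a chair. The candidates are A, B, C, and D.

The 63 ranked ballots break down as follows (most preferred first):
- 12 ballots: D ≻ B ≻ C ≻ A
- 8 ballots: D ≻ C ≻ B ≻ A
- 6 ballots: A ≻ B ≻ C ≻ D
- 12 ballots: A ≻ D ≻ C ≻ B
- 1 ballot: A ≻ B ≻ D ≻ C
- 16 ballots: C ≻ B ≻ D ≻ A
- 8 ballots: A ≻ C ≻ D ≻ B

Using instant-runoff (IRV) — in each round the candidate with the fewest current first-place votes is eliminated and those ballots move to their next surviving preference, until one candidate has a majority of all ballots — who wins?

Round 1: A 27, B 0, C 16, D 20. B eliminated.
Round 2: A 27, C 16, D 20. C eliminated.
Round 3: A 27, D 36. D has a majority (≥32).

D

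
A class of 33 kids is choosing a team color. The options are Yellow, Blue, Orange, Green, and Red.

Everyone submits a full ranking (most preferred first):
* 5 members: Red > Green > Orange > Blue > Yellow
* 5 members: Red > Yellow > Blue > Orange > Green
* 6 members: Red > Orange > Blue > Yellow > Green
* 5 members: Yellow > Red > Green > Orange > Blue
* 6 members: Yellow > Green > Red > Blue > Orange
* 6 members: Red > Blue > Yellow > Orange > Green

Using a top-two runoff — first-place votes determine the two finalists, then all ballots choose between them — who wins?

Round 1 first-place votes: Yellow 11, Blue 0, Orange 0, Green 0, Red 22. Red and Yellow advance.
Runoff: Red is ranked above Yellow on 22 ballots, Yellow above Red on 11.

Red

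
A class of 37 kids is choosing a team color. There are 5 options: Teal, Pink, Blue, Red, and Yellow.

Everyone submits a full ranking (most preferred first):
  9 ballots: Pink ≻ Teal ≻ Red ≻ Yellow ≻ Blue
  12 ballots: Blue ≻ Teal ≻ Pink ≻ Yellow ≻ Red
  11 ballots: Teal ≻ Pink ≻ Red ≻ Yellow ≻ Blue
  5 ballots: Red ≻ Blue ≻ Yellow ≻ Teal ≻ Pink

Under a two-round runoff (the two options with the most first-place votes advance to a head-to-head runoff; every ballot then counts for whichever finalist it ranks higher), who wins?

Teal

Round 1 first-place votes: Teal 11, Pink 9, Blue 12, Red 5, Yellow 0. Blue and Teal advance.
Runoff: Blue is ranked above Teal on 17 ballots, Teal above Blue on 20.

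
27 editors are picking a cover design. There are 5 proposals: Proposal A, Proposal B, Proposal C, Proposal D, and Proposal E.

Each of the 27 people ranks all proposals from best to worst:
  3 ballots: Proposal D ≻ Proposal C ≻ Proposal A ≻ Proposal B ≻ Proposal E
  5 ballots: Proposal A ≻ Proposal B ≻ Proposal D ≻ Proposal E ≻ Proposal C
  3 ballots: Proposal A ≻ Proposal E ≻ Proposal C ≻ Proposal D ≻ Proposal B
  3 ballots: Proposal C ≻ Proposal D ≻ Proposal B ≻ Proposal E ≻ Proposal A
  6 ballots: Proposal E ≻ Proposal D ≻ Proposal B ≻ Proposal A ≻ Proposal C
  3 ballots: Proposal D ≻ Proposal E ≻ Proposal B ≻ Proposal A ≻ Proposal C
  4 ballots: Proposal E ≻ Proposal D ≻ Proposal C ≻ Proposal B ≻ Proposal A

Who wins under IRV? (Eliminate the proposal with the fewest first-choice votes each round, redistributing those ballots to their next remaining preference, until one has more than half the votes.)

Proposal D

Round 1: Proposal A 8, Proposal B 0, Proposal C 3, Proposal D 6, Proposal E 10. Proposal B eliminated.
Round 2: Proposal A 8, Proposal C 3, Proposal D 6, Proposal E 10. Proposal C eliminated.
Round 3: Proposal A 8, Proposal D 9, Proposal E 10. Proposal A eliminated.
Round 4: Proposal D 14, Proposal E 13. Proposal D has a majority (≥14).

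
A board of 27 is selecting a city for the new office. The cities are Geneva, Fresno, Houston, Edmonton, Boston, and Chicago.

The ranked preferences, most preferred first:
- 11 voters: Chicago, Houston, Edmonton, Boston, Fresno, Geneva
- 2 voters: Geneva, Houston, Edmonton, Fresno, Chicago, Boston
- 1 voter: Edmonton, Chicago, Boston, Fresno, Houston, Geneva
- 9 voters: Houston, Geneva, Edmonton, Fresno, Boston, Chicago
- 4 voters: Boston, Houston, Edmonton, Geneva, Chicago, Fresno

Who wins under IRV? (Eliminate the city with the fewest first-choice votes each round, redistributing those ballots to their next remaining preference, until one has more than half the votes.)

Round 1: Geneva 2, Fresno 0, Houston 9, Edmonton 1, Boston 4, Chicago 11. Fresno eliminated.
Round 2: Geneva 2, Houston 9, Edmonton 1, Boston 4, Chicago 11. Edmonton eliminated.
Round 3: Geneva 2, Houston 9, Boston 4, Chicago 12. Geneva eliminated.
Round 4: Houston 11, Boston 4, Chicago 12. Boston eliminated.
Round 5: Houston 15, Chicago 12. Houston has a majority (≥14).

Houston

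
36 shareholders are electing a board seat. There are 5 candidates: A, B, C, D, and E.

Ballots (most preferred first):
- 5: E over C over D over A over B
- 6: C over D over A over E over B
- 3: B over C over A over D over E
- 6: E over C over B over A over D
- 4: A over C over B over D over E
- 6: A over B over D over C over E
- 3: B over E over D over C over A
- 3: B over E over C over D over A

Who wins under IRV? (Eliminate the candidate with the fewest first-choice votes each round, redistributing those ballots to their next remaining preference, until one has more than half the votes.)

Round 1: A 10, B 9, C 6, D 0, E 11. D eliminated.
Round 2: A 10, B 9, C 6, E 11. C eliminated.
Round 3: A 16, B 9, E 11. B eliminated.
Round 4: A 19, E 17. A has a majority (≥19).

A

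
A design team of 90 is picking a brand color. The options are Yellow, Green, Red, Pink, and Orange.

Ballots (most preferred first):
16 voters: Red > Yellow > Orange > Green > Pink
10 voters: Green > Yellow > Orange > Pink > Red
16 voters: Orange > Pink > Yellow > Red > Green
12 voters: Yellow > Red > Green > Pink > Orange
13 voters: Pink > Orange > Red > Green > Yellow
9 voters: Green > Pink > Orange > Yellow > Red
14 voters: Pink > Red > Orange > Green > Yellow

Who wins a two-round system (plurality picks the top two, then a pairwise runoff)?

Green

Round 1 first-place votes: Yellow 12, Green 19, Red 16, Pink 27, Orange 16. Pink and Green advance.
Runoff: Pink is ranked above Green on 43 ballots, Green above Pink on 47.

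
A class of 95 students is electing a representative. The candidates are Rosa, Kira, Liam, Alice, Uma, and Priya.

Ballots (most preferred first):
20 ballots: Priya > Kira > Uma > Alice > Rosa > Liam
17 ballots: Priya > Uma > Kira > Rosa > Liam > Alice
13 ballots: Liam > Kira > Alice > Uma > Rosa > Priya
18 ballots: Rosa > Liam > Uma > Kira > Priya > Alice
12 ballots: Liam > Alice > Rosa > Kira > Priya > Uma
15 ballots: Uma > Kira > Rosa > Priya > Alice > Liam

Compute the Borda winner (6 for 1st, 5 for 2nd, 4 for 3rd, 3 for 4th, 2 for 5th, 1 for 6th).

Kira

Rosa: 20×2 + 17×3 + 13×2 + 18×6 + 12×4 + 15×4 = 333
Kira: 20×5 + 17×4 + 13×5 + 18×3 + 12×3 + 15×5 = 398
Liam: 20×1 + 17×2 + 13×6 + 18×5 + 12×6 + 15×1 = 309
Alice: 20×3 + 17×1 + 13×4 + 18×1 + 12×5 + 15×2 = 237
Uma: 20×4 + 17×5 + 13×3 + 18×4 + 12×1 + 15×6 = 378
Priya: 20×6 + 17×6 + 13×1 + 18×2 + 12×2 + 15×3 = 340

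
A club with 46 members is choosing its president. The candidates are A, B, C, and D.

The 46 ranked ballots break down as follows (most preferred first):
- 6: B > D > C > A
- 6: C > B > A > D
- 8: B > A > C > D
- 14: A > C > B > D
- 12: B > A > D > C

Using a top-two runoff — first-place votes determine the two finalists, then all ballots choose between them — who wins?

Round 1 first-place votes: A 14, B 26, C 6, D 0. B and A advance.
Runoff: B is ranked above A on 32 ballots, A above B on 14.

B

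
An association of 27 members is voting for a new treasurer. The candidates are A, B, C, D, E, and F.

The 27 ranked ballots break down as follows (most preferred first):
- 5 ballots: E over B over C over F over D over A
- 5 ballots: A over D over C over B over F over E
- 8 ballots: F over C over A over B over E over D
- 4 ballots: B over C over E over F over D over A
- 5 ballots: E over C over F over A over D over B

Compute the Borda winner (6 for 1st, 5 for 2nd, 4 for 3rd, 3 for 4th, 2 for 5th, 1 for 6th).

C

A: 5×1 + 5×6 + 8×4 + 4×1 + 5×3 = 86
B: 5×5 + 5×3 + 8×3 + 4×6 + 5×1 = 93
C: 5×4 + 5×4 + 8×5 + 4×5 + 5×5 = 125
D: 5×2 + 5×5 + 8×1 + 4×2 + 5×2 = 61
E: 5×6 + 5×1 + 8×2 + 4×4 + 5×6 = 97
F: 5×3 + 5×2 + 8×6 + 4×3 + 5×4 = 105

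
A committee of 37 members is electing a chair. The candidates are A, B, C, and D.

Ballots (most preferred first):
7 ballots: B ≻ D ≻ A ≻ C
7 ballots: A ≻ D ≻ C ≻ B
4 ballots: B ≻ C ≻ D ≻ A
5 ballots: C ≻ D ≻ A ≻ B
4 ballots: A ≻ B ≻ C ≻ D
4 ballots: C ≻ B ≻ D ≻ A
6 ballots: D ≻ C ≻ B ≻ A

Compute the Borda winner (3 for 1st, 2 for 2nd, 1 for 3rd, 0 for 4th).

A: 7×1 + 7×3 + 4×0 + 5×1 + 4×3 + 4×0 + 6×0 = 45
B: 7×3 + 7×0 + 4×3 + 5×0 + 4×2 + 4×2 + 6×1 = 55
C: 7×0 + 7×1 + 4×2 + 5×3 + 4×1 + 4×3 + 6×2 = 58
D: 7×2 + 7×2 + 4×1 + 5×2 + 4×0 + 4×1 + 6×3 = 64

D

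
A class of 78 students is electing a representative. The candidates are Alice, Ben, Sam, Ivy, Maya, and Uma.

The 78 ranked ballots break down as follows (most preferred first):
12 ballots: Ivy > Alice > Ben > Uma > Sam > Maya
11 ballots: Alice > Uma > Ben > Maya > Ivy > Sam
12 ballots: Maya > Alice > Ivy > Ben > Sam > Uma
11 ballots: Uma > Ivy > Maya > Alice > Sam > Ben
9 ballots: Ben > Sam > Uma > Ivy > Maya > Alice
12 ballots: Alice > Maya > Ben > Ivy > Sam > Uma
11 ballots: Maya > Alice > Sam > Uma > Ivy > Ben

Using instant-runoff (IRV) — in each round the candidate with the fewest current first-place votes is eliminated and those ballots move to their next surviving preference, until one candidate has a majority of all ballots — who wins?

Maya

Round 1: Alice 23, Ben 9, Sam 0, Ivy 12, Maya 23, Uma 11. Sam eliminated.
Round 2: Alice 23, Ben 9, Ivy 12, Maya 23, Uma 11. Ben eliminated.
Round 3: Alice 23, Ivy 12, Maya 23, Uma 20. Ivy eliminated.
Round 4: Alice 35, Maya 23, Uma 20. Uma eliminated.
Round 5: Alice 35, Maya 43. Maya has a majority (≥40).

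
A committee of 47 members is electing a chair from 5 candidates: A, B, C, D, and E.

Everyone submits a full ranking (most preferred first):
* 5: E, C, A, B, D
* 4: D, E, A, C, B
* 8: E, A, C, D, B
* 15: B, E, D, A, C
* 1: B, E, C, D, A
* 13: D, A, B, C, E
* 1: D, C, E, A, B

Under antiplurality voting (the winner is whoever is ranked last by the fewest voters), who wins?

Last-place votes: A 1, B 13, C 15, D 5, E 13.

A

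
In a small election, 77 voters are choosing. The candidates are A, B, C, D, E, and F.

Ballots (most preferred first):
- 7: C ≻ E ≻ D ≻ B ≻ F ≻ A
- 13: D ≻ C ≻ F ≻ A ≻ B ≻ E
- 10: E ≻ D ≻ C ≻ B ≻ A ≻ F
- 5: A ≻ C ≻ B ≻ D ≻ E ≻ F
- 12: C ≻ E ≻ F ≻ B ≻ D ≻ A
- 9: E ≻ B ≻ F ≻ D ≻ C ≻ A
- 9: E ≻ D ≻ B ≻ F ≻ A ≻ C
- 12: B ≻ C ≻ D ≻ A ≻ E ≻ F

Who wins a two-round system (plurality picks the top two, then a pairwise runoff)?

C

Round 1 first-place votes: A 5, B 12, C 19, D 13, E 28, F 0. E and C advance.
Runoff: E is ranked above C on 28 ballots, C above E on 49.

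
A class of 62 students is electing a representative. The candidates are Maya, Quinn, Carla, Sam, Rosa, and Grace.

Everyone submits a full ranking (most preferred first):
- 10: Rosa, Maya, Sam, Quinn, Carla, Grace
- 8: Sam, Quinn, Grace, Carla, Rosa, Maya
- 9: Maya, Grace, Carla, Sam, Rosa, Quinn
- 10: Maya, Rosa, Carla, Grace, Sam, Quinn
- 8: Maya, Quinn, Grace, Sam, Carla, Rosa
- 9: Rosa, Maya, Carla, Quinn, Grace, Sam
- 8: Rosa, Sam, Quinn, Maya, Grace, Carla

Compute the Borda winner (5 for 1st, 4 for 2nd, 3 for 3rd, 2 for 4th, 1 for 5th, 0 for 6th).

Maya: 10×4 + 8×0 + 9×5 + 10×5 + 8×5 + 9×4 + 8×2 = 227
Quinn: 10×2 + 8×4 + 9×0 + 10×0 + 8×4 + 9×2 + 8×3 = 126
Carla: 10×1 + 8×2 + 9×3 + 10×3 + 8×1 + 9×3 + 8×0 = 118
Sam: 10×3 + 8×5 + 9×2 + 10×1 + 8×2 + 9×0 + 8×4 = 146
Rosa: 10×5 + 8×1 + 9×1 + 10×4 + 8×0 + 9×5 + 8×5 = 192
Grace: 10×0 + 8×3 + 9×4 + 10×2 + 8×3 + 9×1 + 8×1 = 121

Maya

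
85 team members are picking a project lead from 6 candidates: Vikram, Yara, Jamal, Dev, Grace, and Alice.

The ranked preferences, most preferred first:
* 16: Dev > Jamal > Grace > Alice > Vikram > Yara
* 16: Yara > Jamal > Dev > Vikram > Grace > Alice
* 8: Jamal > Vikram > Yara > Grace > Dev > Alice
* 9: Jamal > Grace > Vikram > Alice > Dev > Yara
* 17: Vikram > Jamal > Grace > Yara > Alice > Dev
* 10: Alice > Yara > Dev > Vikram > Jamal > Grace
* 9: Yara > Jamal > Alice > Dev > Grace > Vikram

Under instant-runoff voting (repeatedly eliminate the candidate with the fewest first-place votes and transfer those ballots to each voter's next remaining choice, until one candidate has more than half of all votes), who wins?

Jamal

Round 1: Vikram 17, Yara 25, Jamal 17, Dev 16, Grace 0, Alice 10. Grace eliminated.
Round 2: Vikram 17, Yara 25, Jamal 17, Dev 16, Alice 10. Alice eliminated.
Round 3: Vikram 17, Yara 35, Jamal 17, Dev 16. Dev eliminated.
Round 4: Vikram 17, Yara 35, Jamal 33. Vikram eliminated.
Round 5: Yara 35, Jamal 50. Jamal has a majority (≥43).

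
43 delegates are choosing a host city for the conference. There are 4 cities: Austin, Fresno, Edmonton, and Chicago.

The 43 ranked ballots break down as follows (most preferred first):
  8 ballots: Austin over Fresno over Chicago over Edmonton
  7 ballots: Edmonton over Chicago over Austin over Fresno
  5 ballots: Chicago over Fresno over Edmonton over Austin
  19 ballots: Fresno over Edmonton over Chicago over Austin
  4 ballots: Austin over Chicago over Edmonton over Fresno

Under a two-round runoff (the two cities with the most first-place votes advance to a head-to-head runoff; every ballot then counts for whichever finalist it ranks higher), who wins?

Fresno

Round 1 first-place votes: Austin 12, Fresno 19, Edmonton 7, Chicago 5. Fresno and Austin advance.
Runoff: Fresno is ranked above Austin on 24 ballots, Austin above Fresno on 19.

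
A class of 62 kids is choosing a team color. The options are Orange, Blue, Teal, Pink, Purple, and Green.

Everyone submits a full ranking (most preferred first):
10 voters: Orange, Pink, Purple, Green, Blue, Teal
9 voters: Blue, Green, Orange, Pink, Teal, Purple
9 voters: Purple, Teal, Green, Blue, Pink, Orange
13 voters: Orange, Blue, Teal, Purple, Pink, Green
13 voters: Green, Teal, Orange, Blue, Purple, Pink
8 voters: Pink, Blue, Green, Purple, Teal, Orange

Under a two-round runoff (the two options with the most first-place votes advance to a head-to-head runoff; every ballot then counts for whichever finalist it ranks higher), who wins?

Round 1 first-place votes: Orange 23, Blue 9, Teal 0, Pink 8, Purple 9, Green 13. Orange and Green advance.
Runoff: Orange is ranked above Green on 23 ballots, Green above Orange on 39.

Green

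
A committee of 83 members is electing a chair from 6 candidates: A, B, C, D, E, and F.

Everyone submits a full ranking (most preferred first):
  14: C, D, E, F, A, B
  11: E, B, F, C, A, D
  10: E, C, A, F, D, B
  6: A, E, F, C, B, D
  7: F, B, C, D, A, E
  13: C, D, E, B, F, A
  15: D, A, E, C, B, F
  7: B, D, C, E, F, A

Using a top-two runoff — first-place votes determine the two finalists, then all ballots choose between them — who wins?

E

Round 1 first-place votes: A 6, B 7, C 27, D 15, E 21, F 7. C and E advance.
Runoff: C is ranked above E on 41 ballots, E above C on 42.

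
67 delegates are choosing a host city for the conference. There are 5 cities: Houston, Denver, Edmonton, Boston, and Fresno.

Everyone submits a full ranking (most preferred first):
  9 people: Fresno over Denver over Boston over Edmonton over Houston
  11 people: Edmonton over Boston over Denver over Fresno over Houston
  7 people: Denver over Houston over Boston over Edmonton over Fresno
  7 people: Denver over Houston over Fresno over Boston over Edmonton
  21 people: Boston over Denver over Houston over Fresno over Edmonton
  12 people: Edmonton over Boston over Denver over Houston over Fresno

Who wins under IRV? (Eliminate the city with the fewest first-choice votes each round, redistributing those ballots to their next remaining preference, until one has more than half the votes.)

Round 1: Houston 0, Denver 14, Edmonton 23, Boston 21, Fresno 9. Houston eliminated.
Round 2: Denver 14, Edmonton 23, Boston 21, Fresno 9. Fresno eliminated.
Round 3: Denver 23, Edmonton 23, Boston 21. Boston eliminated.
Round 4: Denver 44, Edmonton 23. Denver has a majority (≥34).

Denver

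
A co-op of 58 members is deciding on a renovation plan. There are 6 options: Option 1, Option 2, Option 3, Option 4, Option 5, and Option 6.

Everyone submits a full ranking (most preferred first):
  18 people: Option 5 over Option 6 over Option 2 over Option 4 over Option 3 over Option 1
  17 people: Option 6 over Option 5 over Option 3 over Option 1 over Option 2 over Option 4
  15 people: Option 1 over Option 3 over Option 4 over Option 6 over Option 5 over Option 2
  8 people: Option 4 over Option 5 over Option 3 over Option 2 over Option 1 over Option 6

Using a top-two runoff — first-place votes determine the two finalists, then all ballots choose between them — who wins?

Option 6

Round 1 first-place votes: Option 1 15, Option 2 0, Option 3 0, Option 4 8, Option 5 18, Option 6 17. Option 5 and Option 6 advance.
Runoff: Option 5 is ranked above Option 6 on 26 ballots, Option 6 above Option 5 on 32.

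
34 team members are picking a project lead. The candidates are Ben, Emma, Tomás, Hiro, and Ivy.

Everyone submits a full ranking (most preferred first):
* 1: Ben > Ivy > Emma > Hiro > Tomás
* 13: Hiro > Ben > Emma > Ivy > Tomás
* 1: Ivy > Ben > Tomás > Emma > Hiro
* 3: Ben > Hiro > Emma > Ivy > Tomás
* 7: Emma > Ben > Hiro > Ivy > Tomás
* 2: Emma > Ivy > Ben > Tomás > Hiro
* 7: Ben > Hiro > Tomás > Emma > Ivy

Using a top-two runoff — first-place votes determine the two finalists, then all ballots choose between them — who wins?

Round 1 first-place votes: Ben 11, Emma 9, Tomás 0, Hiro 13, Ivy 1. Hiro and Ben advance.
Runoff: Hiro is ranked above Ben on 13 ballots, Ben above Hiro on 21.

Ben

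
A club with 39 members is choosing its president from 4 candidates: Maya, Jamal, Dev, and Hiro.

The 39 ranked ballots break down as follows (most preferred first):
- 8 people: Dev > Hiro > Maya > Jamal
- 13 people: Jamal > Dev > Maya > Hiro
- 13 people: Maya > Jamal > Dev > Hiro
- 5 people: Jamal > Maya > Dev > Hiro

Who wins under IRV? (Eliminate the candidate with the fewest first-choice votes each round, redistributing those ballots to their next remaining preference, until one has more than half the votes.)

Round 1: Maya 13, Jamal 18, Dev 8, Hiro 0. Hiro eliminated.
Round 2: Maya 13, Jamal 18, Dev 8. Dev eliminated.
Round 3: Maya 21, Jamal 18. Maya has a majority (≥20).

Maya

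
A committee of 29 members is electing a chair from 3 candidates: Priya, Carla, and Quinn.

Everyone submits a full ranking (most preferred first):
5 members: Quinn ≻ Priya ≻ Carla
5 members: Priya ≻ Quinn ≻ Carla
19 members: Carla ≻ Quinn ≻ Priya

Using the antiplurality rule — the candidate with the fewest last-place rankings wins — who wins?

Quinn

Last-place votes: Priya 19, Carla 10, Quinn 0.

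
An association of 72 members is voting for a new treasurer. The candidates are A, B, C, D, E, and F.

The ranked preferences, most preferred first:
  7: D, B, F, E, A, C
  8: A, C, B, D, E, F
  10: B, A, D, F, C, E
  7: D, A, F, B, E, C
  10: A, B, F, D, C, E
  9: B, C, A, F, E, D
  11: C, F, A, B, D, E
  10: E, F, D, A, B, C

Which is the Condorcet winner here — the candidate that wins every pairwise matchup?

A vs B: 46–26
A vs C: 52–20
A vs D: 48–24
A vs E: 55–17
A vs F: 44–28
A beats every other candidate.

A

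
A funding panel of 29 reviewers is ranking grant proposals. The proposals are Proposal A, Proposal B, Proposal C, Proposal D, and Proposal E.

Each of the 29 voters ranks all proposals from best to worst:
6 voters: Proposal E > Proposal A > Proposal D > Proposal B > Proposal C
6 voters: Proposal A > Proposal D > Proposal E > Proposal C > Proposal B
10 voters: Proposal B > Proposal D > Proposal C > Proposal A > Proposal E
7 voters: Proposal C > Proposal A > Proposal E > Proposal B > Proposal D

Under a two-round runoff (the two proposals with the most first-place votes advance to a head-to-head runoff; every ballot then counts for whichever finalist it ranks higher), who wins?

Round 1 first-place votes: Proposal A 6, Proposal B 10, Proposal C 7, Proposal D 0, Proposal E 6. Proposal B and Proposal C advance.
Runoff: Proposal B is ranked above Proposal C on 16 ballots, Proposal C above Proposal B on 13.

Proposal B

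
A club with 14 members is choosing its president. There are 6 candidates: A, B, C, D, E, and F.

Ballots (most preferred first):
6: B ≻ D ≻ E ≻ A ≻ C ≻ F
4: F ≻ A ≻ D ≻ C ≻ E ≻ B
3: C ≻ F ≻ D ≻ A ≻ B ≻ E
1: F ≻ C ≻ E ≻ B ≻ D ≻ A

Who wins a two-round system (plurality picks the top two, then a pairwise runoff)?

F

Round 1 first-place votes: A 0, B 6, C 3, D 0, E 0, F 5. B and F advance.
Runoff: B is ranked above F on 6 ballots, F above B on 8.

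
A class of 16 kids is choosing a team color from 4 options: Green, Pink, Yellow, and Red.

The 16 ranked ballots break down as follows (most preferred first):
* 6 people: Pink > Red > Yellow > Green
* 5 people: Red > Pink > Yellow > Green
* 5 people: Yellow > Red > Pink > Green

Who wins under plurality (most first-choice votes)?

First-place votes: Green 0, Pink 6, Yellow 5, Red 5.

Pink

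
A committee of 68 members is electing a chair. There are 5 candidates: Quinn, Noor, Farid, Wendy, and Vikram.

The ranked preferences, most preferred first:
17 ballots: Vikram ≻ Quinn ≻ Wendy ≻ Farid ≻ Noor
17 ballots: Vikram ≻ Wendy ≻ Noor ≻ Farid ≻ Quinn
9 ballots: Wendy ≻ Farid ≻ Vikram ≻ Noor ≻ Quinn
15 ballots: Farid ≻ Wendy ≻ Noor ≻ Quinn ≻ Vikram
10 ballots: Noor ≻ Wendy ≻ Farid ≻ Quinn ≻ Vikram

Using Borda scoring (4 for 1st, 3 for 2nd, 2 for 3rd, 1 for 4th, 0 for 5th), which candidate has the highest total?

Wendy

Quinn: 17×3 + 17×0 + 9×0 + 15×1 + 10×1 = 76
Noor: 17×0 + 17×2 + 9×1 + 15×2 + 10×4 = 113
Farid: 17×1 + 17×1 + 9×3 + 15×4 + 10×2 = 141
Wendy: 17×2 + 17×3 + 9×4 + 15×3 + 10×3 = 196
Vikram: 17×4 + 17×4 + 9×2 + 15×0 + 10×0 = 154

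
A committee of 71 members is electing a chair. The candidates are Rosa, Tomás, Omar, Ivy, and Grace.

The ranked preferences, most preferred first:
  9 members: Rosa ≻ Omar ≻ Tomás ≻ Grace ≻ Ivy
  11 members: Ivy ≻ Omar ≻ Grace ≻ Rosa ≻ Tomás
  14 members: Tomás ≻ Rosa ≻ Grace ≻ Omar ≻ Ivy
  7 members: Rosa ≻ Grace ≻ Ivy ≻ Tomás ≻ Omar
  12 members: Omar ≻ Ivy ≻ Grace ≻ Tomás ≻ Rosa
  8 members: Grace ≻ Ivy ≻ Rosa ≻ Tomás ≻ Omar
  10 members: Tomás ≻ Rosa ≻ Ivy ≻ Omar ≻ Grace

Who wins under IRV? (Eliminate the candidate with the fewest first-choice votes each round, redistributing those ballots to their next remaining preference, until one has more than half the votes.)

Round 1: Rosa 16, Tomás 24, Omar 12, Ivy 11, Grace 8. Grace eliminated.
Round 2: Rosa 16, Tomás 24, Omar 12, Ivy 19. Omar eliminated.
Round 3: Rosa 16, Tomás 24, Ivy 31. Rosa eliminated.
Round 4: Tomás 33, Ivy 38. Ivy has a majority (≥36).

Ivy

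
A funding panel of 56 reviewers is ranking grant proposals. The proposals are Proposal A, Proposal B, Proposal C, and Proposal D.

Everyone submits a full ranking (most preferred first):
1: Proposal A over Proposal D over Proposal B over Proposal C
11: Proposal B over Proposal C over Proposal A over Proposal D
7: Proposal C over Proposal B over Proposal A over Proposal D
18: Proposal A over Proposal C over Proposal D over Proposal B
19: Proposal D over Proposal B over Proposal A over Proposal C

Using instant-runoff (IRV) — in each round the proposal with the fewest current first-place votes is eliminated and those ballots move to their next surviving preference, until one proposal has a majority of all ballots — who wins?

Round 1: Proposal A 19, Proposal B 11, Proposal C 7, Proposal D 19. Proposal C eliminated.
Round 2: Proposal A 19, Proposal B 18, Proposal D 19. Proposal B eliminated.
Round 3: Proposal A 37, Proposal D 19. Proposal A has a majority (≥29).

Proposal A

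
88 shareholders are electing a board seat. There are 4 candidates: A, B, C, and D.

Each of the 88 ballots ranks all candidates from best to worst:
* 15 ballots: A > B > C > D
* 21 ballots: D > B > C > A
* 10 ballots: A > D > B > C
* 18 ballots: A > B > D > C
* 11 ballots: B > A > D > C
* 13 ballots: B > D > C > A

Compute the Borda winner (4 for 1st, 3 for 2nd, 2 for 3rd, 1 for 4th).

A: 15×4 + 21×1 + 10×4 + 18×4 + 11×3 + 13×1 = 239
B: 15×3 + 21×3 + 10×2 + 18×3 + 11×4 + 13×4 = 278
C: 15×2 + 21×2 + 10×1 + 18×1 + 11×1 + 13×2 = 137
D: 15×1 + 21×4 + 10×3 + 18×2 + 11×2 + 13×3 = 226

B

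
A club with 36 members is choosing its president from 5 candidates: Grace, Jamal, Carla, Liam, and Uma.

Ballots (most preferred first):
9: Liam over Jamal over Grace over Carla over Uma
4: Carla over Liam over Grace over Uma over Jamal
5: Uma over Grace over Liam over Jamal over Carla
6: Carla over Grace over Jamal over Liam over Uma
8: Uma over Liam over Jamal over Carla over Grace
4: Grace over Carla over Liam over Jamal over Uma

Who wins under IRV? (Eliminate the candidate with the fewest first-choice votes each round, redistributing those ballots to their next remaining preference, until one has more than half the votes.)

Carla

Round 1: Grace 4, Jamal 0, Carla 10, Liam 9, Uma 13. Jamal eliminated.
Round 2: Grace 4, Carla 10, Liam 9, Uma 13. Grace eliminated.
Round 3: Carla 14, Liam 9, Uma 13. Liam eliminated.
Round 4: Carla 23, Uma 13. Carla has a majority (≥19).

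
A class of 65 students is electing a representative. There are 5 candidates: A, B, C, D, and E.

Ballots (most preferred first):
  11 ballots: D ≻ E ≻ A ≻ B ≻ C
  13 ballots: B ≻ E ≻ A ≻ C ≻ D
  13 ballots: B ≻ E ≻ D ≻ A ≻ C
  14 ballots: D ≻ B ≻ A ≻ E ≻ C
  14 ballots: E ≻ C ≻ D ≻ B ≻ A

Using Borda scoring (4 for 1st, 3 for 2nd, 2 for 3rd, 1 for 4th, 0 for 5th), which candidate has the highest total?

A: 11×2 + 13×2 + 13×1 + 14×2 + 14×0 = 89
B: 11×1 + 13×4 + 13×4 + 14×3 + 14×1 = 171
C: 11×0 + 13×1 + 13×0 + 14×0 + 14×3 = 55
D: 11×4 + 13×0 + 13×2 + 14×4 + 14×2 = 154
E: 11×3 + 13×3 + 13×3 + 14×1 + 14×4 = 181

E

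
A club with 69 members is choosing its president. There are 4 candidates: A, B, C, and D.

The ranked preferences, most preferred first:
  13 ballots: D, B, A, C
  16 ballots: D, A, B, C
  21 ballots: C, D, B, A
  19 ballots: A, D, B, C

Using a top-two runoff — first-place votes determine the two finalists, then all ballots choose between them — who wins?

Round 1 first-place votes: A 19, B 0, C 21, D 29. D and C advance.
Runoff: D is ranked above C on 48 ballots, C above D on 21.

D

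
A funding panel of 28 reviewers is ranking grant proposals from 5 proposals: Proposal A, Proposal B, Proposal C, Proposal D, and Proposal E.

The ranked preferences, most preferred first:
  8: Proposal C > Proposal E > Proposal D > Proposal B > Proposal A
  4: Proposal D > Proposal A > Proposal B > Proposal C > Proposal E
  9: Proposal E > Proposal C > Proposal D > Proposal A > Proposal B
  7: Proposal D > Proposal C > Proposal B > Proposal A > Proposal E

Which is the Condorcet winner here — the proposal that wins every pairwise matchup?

Proposal C vs Proposal A: 24–4
Proposal C vs Proposal B: 24–4
Proposal C vs Proposal D: 17–11
Proposal C vs Proposal E: 19–9
Proposal C beats every other proposal.

Proposal C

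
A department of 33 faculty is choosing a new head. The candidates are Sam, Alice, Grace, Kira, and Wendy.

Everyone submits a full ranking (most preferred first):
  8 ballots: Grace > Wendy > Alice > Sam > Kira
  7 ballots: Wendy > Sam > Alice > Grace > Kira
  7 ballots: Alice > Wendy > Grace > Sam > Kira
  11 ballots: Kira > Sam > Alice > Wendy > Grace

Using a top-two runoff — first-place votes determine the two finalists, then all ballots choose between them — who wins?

Round 1 first-place votes: Sam 0, Alice 7, Grace 8, Kira 11, Wendy 7. Kira and Grace advance.
Runoff: Kira is ranked above Grace on 11 ballots, Grace above Kira on 22.

Grace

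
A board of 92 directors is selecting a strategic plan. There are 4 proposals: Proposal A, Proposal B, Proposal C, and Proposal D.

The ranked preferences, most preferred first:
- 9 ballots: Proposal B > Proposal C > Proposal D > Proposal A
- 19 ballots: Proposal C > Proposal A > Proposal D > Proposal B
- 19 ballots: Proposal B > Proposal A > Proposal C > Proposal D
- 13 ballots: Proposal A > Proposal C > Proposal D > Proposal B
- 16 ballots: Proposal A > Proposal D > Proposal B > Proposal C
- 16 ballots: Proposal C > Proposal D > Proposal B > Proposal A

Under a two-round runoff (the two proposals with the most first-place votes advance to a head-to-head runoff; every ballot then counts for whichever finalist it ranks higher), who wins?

Round 1 first-place votes: Proposal A 29, Proposal B 28, Proposal C 35, Proposal D 0. Proposal C and Proposal A advance.
Runoff: Proposal C is ranked above Proposal A on 44 ballots, Proposal A above Proposal C on 48.

Proposal A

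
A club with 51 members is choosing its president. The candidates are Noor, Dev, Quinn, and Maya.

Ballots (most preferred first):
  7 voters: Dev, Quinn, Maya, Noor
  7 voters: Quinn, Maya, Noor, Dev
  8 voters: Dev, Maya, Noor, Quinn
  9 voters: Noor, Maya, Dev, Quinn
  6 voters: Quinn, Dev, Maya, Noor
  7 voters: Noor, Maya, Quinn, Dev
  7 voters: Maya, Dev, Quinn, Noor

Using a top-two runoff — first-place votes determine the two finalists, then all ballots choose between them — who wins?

Dev

Round 1 first-place votes: Noor 16, Dev 15, Quinn 13, Maya 7. Noor and Dev advance.
Runoff: Noor is ranked above Dev on 23 ballots, Dev above Noor on 28.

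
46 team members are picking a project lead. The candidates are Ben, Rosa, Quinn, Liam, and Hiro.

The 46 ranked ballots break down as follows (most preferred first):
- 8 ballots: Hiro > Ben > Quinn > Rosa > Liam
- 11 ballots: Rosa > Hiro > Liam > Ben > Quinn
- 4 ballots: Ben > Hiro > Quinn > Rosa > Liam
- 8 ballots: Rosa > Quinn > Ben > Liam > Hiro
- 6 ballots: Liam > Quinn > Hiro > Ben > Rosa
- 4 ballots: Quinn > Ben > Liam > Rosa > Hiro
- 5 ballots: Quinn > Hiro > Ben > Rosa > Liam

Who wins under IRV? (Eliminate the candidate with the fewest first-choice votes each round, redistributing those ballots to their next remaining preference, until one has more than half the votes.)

Quinn

Round 1: Ben 4, Rosa 19, Quinn 9, Liam 6, Hiro 8. Ben eliminated.
Round 2: Rosa 19, Quinn 9, Liam 6, Hiro 12. Liam eliminated.
Round 3: Rosa 19, Quinn 15, Hiro 12. Hiro eliminated.
Round 4: Rosa 19, Quinn 27. Quinn has a majority (≥24).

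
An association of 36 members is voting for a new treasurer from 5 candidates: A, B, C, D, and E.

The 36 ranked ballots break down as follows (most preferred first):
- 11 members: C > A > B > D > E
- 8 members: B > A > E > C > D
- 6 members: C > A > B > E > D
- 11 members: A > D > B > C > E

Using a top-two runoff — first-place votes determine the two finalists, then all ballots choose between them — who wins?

Round 1 first-place votes: A 11, B 8, C 17, D 0, E 0. C and A advance.
Runoff: C is ranked above A on 17 ballots, A above C on 19.

A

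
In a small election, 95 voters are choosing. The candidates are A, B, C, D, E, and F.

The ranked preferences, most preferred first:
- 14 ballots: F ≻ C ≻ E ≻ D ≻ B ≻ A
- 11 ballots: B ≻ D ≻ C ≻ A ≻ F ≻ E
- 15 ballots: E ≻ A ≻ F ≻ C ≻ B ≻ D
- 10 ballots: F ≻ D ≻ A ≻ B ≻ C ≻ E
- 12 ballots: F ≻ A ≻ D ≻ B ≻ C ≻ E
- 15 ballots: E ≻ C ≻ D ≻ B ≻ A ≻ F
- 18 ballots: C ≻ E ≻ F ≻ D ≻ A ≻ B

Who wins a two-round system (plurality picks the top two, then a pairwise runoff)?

E

Round 1 first-place votes: A 0, B 11, C 18, D 0, E 30, F 36. F and E advance.
Runoff: F is ranked above E on 47 ballots, E above F on 48.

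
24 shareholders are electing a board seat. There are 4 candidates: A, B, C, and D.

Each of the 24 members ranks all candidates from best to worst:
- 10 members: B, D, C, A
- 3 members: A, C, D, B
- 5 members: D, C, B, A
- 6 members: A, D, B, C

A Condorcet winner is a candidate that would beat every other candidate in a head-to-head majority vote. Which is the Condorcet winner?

D

D vs A: 15–9
D vs B: 14–10
D vs C: 21–3
D beats every other candidate.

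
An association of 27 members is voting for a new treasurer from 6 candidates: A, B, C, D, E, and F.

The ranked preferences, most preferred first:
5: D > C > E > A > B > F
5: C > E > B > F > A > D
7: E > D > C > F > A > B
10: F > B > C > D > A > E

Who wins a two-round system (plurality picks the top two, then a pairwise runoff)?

E

Round 1 first-place votes: A 0, B 0, C 5, D 5, E 7, F 10. F and E advance.
Runoff: F is ranked above E on 10 ballots, E above F on 17.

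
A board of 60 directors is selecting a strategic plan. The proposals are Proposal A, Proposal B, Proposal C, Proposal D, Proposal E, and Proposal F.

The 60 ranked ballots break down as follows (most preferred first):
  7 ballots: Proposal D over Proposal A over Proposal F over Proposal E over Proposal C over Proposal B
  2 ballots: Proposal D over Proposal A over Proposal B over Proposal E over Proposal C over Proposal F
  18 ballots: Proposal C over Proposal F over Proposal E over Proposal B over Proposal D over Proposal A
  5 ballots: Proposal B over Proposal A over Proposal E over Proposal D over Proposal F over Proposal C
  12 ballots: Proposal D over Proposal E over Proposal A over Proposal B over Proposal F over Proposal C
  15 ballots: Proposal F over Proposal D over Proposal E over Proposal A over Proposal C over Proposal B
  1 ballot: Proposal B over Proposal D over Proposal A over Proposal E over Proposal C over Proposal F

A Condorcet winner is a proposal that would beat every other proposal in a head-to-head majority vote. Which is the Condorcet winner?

Proposal F vs Proposal A: 33–27
Proposal F vs Proposal B: 40–20
Proposal F vs Proposal C: 39–21
Proposal F vs Proposal D: 33–27
Proposal F vs Proposal E: 40–20
Proposal F beats every other proposal.

Proposal F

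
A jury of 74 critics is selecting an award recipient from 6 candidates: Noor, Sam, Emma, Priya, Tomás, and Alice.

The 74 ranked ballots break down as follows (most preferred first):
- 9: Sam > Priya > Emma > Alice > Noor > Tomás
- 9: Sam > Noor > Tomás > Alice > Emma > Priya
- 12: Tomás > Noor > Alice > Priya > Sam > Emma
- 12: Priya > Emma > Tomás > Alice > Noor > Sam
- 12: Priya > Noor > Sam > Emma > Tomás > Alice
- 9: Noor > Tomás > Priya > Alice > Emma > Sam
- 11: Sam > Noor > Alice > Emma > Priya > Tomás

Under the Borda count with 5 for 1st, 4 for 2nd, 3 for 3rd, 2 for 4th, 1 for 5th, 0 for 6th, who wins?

Noor

Noor: 9×1 + 9×4 + 12×4 + 12×1 + 12×4 + 9×5 + 11×4 = 242
Sam: 9×5 + 9×5 + 12×1 + 12×0 + 12×3 + 9×0 + 11×5 = 193
Emma: 9×3 + 9×1 + 12×0 + 12×4 + 12×2 + 9×1 + 11×2 = 139
Priya: 9×4 + 9×0 + 12×2 + 12×5 + 12×5 + 9×3 + 11×1 = 218
Tomás: 9×0 + 9×3 + 12×5 + 12×3 + 12×1 + 9×4 + 11×0 = 171
Alice: 9×2 + 9×2 + 12×3 + 12×2 + 12×0 + 9×2 + 11×3 = 147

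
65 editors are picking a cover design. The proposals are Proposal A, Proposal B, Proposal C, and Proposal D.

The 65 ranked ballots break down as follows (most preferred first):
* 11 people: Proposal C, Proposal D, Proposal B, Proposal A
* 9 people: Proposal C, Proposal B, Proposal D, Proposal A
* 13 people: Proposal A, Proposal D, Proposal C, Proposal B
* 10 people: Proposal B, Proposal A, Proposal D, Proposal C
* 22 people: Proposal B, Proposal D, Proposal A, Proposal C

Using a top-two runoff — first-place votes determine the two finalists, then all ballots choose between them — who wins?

Round 1 first-place votes: Proposal A 13, Proposal B 32, Proposal C 20, Proposal D 0. Proposal B and Proposal C advance.
Runoff: Proposal B is ranked above Proposal C on 32 ballots, Proposal C above Proposal B on 33.

Proposal C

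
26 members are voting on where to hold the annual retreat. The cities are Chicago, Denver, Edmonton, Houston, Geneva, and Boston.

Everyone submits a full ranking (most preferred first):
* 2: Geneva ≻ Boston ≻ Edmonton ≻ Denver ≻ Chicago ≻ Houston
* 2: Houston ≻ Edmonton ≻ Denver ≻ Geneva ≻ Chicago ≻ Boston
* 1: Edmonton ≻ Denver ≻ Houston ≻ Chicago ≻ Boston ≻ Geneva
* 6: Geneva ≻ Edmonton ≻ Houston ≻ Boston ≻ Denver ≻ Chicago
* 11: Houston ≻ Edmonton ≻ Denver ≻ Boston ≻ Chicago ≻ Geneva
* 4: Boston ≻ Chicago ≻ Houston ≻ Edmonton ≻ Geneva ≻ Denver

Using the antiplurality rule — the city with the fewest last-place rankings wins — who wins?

Edmonton

Last-place votes: Chicago 6, Denver 4, Edmonton 0, Houston 2, Geneva 12, Boston 2.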